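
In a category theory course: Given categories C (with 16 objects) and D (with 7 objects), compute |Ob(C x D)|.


The product category C x D has objects that are pairs (c, d).
Number of pairs = |Ob(C)| * |Ob(D)| = 16 * 7 = 112

112


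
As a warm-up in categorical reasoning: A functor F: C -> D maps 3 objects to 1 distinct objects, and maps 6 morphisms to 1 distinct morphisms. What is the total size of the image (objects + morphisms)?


The image of F consists of distinct objects and distinct morphisms.
|Im(F)| on objects = 1
|Im(F)| on morphisms = 1
Total image cardinality = 1 + 1 = 2

2


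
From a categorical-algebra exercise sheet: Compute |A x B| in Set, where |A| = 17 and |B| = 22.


In Set, the product A x B is the Cartesian product.
By the universal property, |A x B| = |A| * |B|.
|A x B| = 17 * 22 = 374

374


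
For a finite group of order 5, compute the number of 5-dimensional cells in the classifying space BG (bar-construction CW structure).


In the bar-construction CW model of BG, the n-cells are indexed by
n-tuples [g_1|...|g_n] of non-identity elements of G (degenerate
simplices with some g_i = e do not contribute cells), so there are
(|G| - 1)^n n-cells.
For dim = 5 with |G| = 5:
cells = (5 - 1)^5 = 4^5 = 1024

1024


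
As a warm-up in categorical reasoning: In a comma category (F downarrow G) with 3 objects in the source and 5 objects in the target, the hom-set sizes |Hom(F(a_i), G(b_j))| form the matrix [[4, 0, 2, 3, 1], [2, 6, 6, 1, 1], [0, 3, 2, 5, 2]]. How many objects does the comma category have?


Objects of (F downarrow G) are triples (a, b, h: F(a)->G(b)).
The count equals the sum of all entries in the hom-matrix.
sum(row 0) = 10
sum(row 1) = 16
sum(row 2) = 12
Grand total = 38

38


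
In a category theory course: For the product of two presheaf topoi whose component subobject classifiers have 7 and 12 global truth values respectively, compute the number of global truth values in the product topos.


In a product of presheaf topoi E_1 x E_2, the subobject classifier
is Omega = Omega_1 x Omega_2 (componentwise), so
|Omega(top)| = |Omega_1(top_1)| * |Omega_2(top_2)|.
= 7 * 12 = 84.

84


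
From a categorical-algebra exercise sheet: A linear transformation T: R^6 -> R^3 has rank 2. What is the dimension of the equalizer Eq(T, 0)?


The equalizer of f and the zero map is ker(f).
By the rank-nullity theorem: dim(ker(f)) = dim(domain) - rank(f).
dim(ker(f)) = 6 - 2 = 4

4


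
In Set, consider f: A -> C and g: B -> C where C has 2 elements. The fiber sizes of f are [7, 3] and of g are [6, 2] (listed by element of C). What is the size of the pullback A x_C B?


The pullback A x_C B consists of pairs (a, b) with f(a) = g(b).
For each element c in C, the fiber product has |f^-1(c)| * |g^-1(c)| elements.
Summing over C: 7 * 6 + 3 * 2
= 42 + 6 = 48

48


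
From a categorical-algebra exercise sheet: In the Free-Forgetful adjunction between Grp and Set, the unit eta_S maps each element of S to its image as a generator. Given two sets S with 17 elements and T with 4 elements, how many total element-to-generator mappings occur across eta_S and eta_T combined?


The unit eta_X: X -> U(F(X)) of the Free-Forgetful adjunction
maps each element of X to a generator of F(X). For X = S + T (disjoint
union in Set), |S + T| = |S| + |T|.
Total mappings = 17 + 4 = 21.

21


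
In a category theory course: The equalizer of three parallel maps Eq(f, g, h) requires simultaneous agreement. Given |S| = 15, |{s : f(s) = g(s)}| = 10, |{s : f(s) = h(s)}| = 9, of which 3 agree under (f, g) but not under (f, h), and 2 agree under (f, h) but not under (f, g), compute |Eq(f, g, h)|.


Eq(f, g, h) is the triple-agreement set: points in S where all three
maps take the same value. Using inclusion-exclusion on the pairwise data:
Pair (f, g) agrees on 10 points; pair (f, h) on 9 points.
Points agreeing under (f, g) but not (f, h) = 3; under (f, h) but not (f, g) = 2.
Triple-agreement = agreement-in-(f, g) minus points that agree under (f, g) but not (f, h):
|Eq(f, g, h)| = 10 - 3 = 7
(cross-check via (f, h): 9 - 2 = 7.)

7


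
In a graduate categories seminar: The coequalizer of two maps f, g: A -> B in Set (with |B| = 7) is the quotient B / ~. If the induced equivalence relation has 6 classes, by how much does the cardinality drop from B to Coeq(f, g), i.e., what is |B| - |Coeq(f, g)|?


The coequalizer Coeq(f, g) = B / ~ has one element per equivalence class.
|B| = 7, |Coeq(f, g)| = 6.
|B| - |Coeq(f, g)| = 7 - 6 = 1.

1


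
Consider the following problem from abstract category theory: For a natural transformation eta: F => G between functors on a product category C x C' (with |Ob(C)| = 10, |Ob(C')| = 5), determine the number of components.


A natural transformation eta: F => G assigns one component morphism per
object of the domain category.
The domain is the product category C x C', so
|Ob(C x C')| = |Ob(C)| * |Ob(C')| = 10 * 5 = 50.
Therefore eta has 50 component morphisms.

50


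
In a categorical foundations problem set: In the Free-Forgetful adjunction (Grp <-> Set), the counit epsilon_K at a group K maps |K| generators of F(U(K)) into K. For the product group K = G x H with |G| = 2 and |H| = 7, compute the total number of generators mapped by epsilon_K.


The counit epsilon_K: F(U(K)) -> K of the Free-Forgetful adjunction
maps |K| generators of F(U(K)) into K. For K = G x H (the product group),
|G x H| = |G| * |H|.
Total generators mapped = 2 * 7 = 14.

14


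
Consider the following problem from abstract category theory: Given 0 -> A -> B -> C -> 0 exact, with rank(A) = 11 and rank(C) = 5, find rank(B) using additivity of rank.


For a short exact sequence 0 -> A -> B -> C -> 0,
rank is additive: rank(B) = rank(A) + rank(C).
rank(B) = 11 + 5 = 16

16


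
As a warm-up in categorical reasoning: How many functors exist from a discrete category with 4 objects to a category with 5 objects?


A functor from a discrete category C to D is determined by
where each object maps. Each of the 4 objects of C can map
to any of the 5 objects of D independently.
Number of functors = 5^4 = 625

625


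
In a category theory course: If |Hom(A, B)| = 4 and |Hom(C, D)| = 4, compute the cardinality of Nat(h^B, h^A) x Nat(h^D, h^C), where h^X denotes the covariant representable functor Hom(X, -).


By the Yoneda lemma, Nat(h^B, h^A) is isomorphic to Hom(A, B),
so |Nat(h^B, h^A)| = |Hom(A, B)| and |Nat(h^D, h^C)| = |Hom(C, D)|.
|Hom(A, B)| = 4, |Hom(C, D)| = 4.
|Nat(h^B, h^A) x Nat(h^D, h^C)| = 4 * 4 = 16

16


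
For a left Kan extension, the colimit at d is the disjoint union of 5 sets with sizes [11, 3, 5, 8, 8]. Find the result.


Pointwise, the left Kan extension (Lan_F H)(d) is the colimit, indexed
by the comma category (F downarrow d), of H composed with the
projection (F downarrow d) -> C. Here that colimit is given
as a coproduct (disjoint union) of sets, so its cardinality is the
sum of the sizes of the summands.
Coproduct of sets with sizes: 11 + 3 + 5 + 8 + 8
= 35

35


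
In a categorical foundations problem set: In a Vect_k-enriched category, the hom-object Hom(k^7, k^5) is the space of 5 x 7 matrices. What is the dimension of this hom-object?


In Vect-enriched categories, Hom(k^n, k^m) is the space of m x n matrices.
dim(Hom(k^7, k^5)) = 5 * 7 = 35

35


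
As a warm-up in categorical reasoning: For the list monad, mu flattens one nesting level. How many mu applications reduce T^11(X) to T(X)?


Each application of mu: T^2 -> T removes one layer of nesting.
Starting at depth 11 (i.e., T^11(X)), we need to reach T(X).
Number of mu applications = 11 - 1 = 10

10


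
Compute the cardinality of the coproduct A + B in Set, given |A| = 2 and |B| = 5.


In Set, the coproduct A + B is the disjoint union.
|A + B| = |A| + |B| = 2 + 5 = 7

7


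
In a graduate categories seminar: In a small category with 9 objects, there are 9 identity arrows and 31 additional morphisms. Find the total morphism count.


Each object has an identity morphism, giving 9 identities.
Adding the 31 non-identity morphisms:
Total = 9 + 31 = 40

40


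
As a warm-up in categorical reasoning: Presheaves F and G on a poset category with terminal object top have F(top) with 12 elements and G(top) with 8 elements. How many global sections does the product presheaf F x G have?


Global sections of a presheaf on a poset with terminal top satisfy
Gamma(H) ~ H(top). Presheaves admit pointwise products, so
(F x G)(top) = F(top) x G(top) (Cartesian product).
|Gamma(F x G)| = |F(top)| * |G(top)| = 12 * 8 = 96.

96


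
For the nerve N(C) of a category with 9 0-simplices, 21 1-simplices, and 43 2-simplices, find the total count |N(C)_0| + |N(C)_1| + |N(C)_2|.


The 2-skeleton of the nerve N(C) consists of simplices in dimensions 0, 1, 2:
  |N(C)_0| = 9 (objects)
  |N(C)_1| = 21 (morphisms)
  |N(C)_2| = 43 (composable pairs)
Total = 9 + 21 + 43 = 73

73


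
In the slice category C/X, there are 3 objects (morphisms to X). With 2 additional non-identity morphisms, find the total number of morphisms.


In the slice category C/X, objects are morphisms to X.
Identity morphisms: 3 (one per object of C/X).
Non-identity morphisms: 2.
Total = 3 + 2 = 5

5


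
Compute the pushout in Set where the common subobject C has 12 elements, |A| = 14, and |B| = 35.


The pushout A +_C B identifies the images of C in A and B.
|A +_C B| = |A| + |B| - |C| (for injections).
= 14 + 35 - 12 = 37

37


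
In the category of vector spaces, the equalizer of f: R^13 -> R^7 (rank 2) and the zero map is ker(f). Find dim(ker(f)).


The equalizer of f and the zero map is ker(f).
By the rank-nullity theorem: dim(ker(f)) = dim(domain) - rank(f).
dim(ker(f)) = 13 - 2 = 11

11


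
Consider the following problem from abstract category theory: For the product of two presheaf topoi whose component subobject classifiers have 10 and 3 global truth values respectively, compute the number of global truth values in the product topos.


In a product of presheaf topoi E_1 x E_2, the subobject classifier
is Omega = Omega_1 x Omega_2 (componentwise), so
|Omega(top)| = |Omega_1(top_1)| * |Omega_2(top_2)|.
= 10 * 3 = 30.

30


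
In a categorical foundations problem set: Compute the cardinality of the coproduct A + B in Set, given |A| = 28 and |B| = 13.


In Set, the coproduct A + B is the disjoint union.
|A + B| = |A| + |B| = 28 + 13 = 41

41


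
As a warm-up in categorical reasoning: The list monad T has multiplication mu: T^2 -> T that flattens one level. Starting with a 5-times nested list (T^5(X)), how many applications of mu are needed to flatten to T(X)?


Each application of mu: T^2 -> T removes one layer of nesting.
Starting at depth 5 (i.e., T^5(X)), we need to reach T(X).
Number of mu applications = 5 - 1 = 4

4


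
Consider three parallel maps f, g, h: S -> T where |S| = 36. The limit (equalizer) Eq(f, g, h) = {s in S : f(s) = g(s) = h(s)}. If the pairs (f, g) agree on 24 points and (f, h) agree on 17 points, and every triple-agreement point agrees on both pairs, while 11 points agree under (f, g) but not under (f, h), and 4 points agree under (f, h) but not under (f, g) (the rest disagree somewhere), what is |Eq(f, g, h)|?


Eq(f, g, h) is the triple-agreement set: points in S where all three
maps take the same value. Using inclusion-exclusion on the pairwise data:
Pair (f, g) agrees on 24 points; pair (f, h) on 17 points.
Points agreeing under (f, g) but not (f, h) = 11; under (f, h) but not (f, g) = 4.
Triple-agreement = agreement-in-(f, g) minus points that agree under (f, g) but not (f, h):
|Eq(f, g, h)| = 24 - 11 = 13
(cross-check via (f, h): 17 - 4 = 13.)

13


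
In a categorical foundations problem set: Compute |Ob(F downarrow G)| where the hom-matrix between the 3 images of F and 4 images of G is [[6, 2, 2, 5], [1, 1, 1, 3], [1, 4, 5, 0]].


Objects of (F downarrow G) are triples (a, b, h: F(a)->G(b)).
The count equals the sum of all entries in the hom-matrix.
sum(row 0) = 15
sum(row 1) = 6
sum(row 2) = 10
Grand total = 31

31


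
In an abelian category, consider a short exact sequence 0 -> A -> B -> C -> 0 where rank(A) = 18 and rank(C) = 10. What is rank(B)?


For a short exact sequence 0 -> A -> B -> C -> 0,
rank is additive: rank(B) = rank(A) + rank(C).
rank(B) = 18 + 10 = 28

28


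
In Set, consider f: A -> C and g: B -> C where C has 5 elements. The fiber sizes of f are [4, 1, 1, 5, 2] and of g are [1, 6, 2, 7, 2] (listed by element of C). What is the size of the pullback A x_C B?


The pullback A x_C B consists of pairs (a, b) with f(a) = g(b).
For each element c in C, the fiber product has |f^-1(c)| * |g^-1(c)| elements.
Summing over C: 4 * 1 + 1 * 6 + 1 * 2 + 5 * 7 + 2 * 2
= 4 + 6 + 2 + 35 + 4 = 51

51


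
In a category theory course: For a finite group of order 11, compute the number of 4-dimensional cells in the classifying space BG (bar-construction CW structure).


In the bar-construction CW model of BG, the n-cells are indexed by
n-tuples [g_1|...|g_n] of non-identity elements of G (degenerate
simplices with some g_i = e do not contribute cells), so there are
(|G| - 1)^n n-cells.
For dim = 4 with |G| = 11:
cells = (11 - 1)^4 = 10^4 = 10000

10000


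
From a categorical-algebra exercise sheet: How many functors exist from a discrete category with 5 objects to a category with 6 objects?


A functor from a discrete category C to D is determined by
where each object maps. Each of the 5 objects of C can map
to any of the 6 objects of D independently.
Number of functors = 6^5 = 7776

7776


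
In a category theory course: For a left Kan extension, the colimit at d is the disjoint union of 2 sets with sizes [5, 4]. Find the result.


Pointwise, the left Kan extension (Lan_F H)(d) is the colimit, indexed
by the comma category (F downarrow d), of H composed with the
projection (F downarrow d) -> C. Here that colimit is given
as a coproduct (disjoint union) of sets, so its cardinality is the
sum of the sizes of the summands.
Coproduct of sets with sizes: 5 + 4
= 9

9


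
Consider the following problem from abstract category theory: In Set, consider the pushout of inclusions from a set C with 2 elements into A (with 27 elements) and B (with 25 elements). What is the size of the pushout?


The pushout A +_C B identifies the images of C in A and B.
|A +_C B| = |A| + |B| - |C| (for injections).
= 27 + 25 - 2 = 50

50


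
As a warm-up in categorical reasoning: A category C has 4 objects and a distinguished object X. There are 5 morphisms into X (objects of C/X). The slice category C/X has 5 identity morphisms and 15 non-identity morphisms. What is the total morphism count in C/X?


In the slice category C/X, objects are morphisms to X.
Identity morphisms: 5 (one per object of C/X).
Non-identity morphisms: 15.
Total = 5 + 15 = 20

20


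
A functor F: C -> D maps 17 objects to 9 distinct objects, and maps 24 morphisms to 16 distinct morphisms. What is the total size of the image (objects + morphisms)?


The image of F consists of distinct objects and distinct morphisms.
|Im(F)| on objects = 9
|Im(F)| on morphisms = 16
Total image cardinality = 9 + 16 = 25

25


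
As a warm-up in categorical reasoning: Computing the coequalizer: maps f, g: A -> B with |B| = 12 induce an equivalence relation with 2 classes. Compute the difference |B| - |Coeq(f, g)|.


The coequalizer Coeq(f, g) = B / ~ has one element per equivalence class.
|B| = 12, |Coeq(f, g)| = 2.
|B| - |Coeq(f, g)| = 12 - 2 = 10.

10


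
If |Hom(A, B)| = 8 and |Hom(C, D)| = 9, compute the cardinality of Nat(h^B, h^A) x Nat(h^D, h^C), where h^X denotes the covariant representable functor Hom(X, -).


By the Yoneda lemma, Nat(h^B, h^A) is isomorphic to Hom(A, B),
so |Nat(h^B, h^A)| = |Hom(A, B)| and |Nat(h^D, h^C)| = |Hom(C, D)|.
|Hom(A, B)| = 8, |Hom(C, D)| = 9.
|Nat(h^B, h^A) x Nat(h^D, h^C)| = 8 * 9 = 72

72


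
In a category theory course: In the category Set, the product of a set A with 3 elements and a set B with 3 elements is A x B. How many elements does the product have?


In Set, the product A x B is the Cartesian product.
By the universal property, |A x B| = |A| * |B|.
|A x B| = 3 * 3 = 9

9


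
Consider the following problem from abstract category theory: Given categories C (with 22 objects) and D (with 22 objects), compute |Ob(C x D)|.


The product category C x D has objects that are pairs (c, d).
Number of pairs = |Ob(C)| * |Ob(D)| = 22 * 22 = 484

484


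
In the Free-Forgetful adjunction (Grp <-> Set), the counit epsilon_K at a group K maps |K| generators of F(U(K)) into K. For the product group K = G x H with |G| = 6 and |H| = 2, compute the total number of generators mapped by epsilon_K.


The counit epsilon_K: F(U(K)) -> K of the Free-Forgetful adjunction
maps |K| generators of F(U(K)) into K. For K = G x H (the product group),
|G x H| = |G| * |H|.
Total generators mapped = 6 * 2 = 12.

12


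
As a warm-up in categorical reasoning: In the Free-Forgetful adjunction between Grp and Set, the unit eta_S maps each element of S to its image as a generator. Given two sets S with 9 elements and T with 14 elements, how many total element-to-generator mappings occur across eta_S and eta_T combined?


The unit eta_X: X -> U(F(X)) of the Free-Forgetful adjunction
maps each element of X to a generator of F(X). For X = S + T (disjoint
union in Set), |S + T| = |S| + |T|.
Total mappings = 9 + 14 = 23.

23


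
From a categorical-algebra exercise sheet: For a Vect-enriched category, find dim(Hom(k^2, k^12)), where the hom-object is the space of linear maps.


In Vect-enriched categories, Hom(k^n, k^m) is the space of m x n matrices.
dim(Hom(k^2, k^12)) = 12 * 2 = 24

24


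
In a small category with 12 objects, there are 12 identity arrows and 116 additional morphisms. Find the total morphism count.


Each object has an identity morphism, giving 12 identities.
Adding the 116 non-identity morphisms:
Total = 12 + 116 = 128

128


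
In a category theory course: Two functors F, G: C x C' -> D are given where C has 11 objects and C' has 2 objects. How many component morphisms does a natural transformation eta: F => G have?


A natural transformation eta: F => G assigns one component morphism per
object of the domain category.
The domain is the product category C x C', so
|Ob(C x C')| = |Ob(C)| * |Ob(C')| = 11 * 2 = 22.
Therefore eta has 22 component morphisms.

22


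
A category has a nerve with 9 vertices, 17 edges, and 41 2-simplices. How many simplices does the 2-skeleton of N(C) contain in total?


The 2-skeleton of the nerve N(C) consists of simplices in dimensions 0, 1, 2:
  |N(C)_0| = 9 (objects)
  |N(C)_1| = 17 (morphisms)
  |N(C)_2| = 41 (composable pairs)
Total = 9 + 17 + 41 = 67

67


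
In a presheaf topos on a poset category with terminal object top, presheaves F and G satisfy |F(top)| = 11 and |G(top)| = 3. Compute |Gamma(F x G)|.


Global sections of a presheaf on a poset with terminal top satisfy
Gamma(H) ~ H(top). Presheaves admit pointwise products, so
(F x G)(top) = F(top) x G(top) (Cartesian product).
|Gamma(F x G)| = |F(top)| * |G(top)| = 11 * 3 = 33.

33


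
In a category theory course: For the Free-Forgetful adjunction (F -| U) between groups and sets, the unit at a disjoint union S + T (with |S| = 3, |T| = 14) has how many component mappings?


The unit eta_X: X -> U(F(X)) of the Free-Forgetful adjunction
maps each element of X to a generator of F(X). For X = S + T (disjoint
union in Set), |S + T| = |S| + |T|.
Total mappings = 3 + 14 = 17.

17


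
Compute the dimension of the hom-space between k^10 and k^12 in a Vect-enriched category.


In Vect-enriched categories, Hom(k^n, k^m) is the space of m x n matrices.
dim(Hom(k^10, k^12)) = 12 * 10 = 120

120


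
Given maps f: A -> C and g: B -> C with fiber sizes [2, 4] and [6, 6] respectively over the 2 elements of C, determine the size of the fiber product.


The pullback A x_C B consists of pairs (a, b) with f(a) = g(b).
For each element c in C, the fiber product has |f^-1(c)| * |g^-1(c)| elements.
Summing over C: 2 * 6 + 4 * 6
= 12 + 24 = 36

36


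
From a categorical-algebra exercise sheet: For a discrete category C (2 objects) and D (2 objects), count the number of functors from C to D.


A functor from a discrete category C to D is determined by
where each object maps. Each of the 2 objects of C can map
to any of the 2 objects of D independently.
Number of functors = 2^2 = 4

4


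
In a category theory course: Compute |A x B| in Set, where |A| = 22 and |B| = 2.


In Set, the product A x B is the Cartesian product.
By the universal property, |A x B| = |A| * |B|.
|A x B| = 22 * 2 = 44

44


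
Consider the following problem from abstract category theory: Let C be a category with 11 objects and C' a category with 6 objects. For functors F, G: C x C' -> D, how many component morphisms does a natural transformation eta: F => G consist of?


A natural transformation eta: F => G assigns one component morphism per
object of the domain category.
The domain is the product category C x C', so
|Ob(C x C')| = |Ob(C)| * |Ob(C')| = 11 * 6 = 66.
Therefore eta has 66 component morphisms.

66


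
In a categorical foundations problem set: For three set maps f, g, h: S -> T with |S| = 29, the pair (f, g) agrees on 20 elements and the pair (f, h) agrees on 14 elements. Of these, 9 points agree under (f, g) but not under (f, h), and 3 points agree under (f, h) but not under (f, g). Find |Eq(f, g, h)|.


Eq(f, g, h) is the triple-agreement set: points in S where all three
maps take the same value. Using inclusion-exclusion on the pairwise data:
Pair (f, g) agrees on 20 points; pair (f, h) on 14 points.
Points agreeing under (f, g) but not (f, h) = 9; under (f, h) but not (f, g) = 3.
Triple-agreement = agreement-in-(f, g) minus points that agree under (f, g) but not (f, h):
|Eq(f, g, h)| = 20 - 9 = 11
(cross-check via (f, h): 14 - 3 = 11.)

11


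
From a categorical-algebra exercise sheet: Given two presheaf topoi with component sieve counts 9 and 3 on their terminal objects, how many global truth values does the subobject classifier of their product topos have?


In a product of presheaf topoi E_1 x E_2, the subobject classifier
is Omega = Omega_1 x Omega_2 (componentwise), so
|Omega(top)| = |Omega_1(top_1)| * |Omega_2(top_2)|.
= 9 * 3 = 27.

27


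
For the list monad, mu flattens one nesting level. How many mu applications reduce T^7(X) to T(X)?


Each application of mu: T^2 -> T removes one layer of nesting.
Starting at depth 7 (i.e., T^7(X)), we need to reach T(X).
Number of mu applications = 7 - 1 = 6

6


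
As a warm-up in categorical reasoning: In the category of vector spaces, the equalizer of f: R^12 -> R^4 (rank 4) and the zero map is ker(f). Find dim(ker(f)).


The equalizer of f and the zero map is ker(f).
By the rank-nullity theorem: dim(ker(f)) = dim(domain) - rank(f).
dim(ker(f)) = 12 - 4 = 8

8


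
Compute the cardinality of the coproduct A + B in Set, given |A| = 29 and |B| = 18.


In Set, the coproduct A + B is the disjoint union.
|A + B| = |A| + |B| = 29 + 18 = 47

47


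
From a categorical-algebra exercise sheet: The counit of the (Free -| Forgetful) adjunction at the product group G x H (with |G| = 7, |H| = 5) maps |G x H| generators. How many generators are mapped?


The counit epsilon_K: F(U(K)) -> K of the Free-Forgetful adjunction
maps |K| generators of F(U(K)) into K. For K = G x H (the product group),
|G x H| = |G| * |H|.
Total generators mapped = 7 * 5 = 35.

35


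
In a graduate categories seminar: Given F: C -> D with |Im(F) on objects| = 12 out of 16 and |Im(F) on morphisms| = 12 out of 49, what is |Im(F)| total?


The image of F consists of distinct objects and distinct morphisms.
|Im(F)| on objects = 12
|Im(F)| on morphisms = 12
Total image cardinality = 12 + 12 = 24

24


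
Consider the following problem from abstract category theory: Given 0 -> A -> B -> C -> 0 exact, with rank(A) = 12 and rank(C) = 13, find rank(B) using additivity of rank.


For a short exact sequence 0 -> A -> B -> C -> 0,
rank is additive: rank(B) = rank(A) + rank(C).
rank(B) = 12 + 13 = 25

25


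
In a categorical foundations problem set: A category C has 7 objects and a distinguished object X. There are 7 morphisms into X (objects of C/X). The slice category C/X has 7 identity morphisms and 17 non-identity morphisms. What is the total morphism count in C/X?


In the slice category C/X, objects are morphisms to X.
Identity morphisms: 7 (one per object of C/X).
Non-identity morphisms: 17.
Total = 7 + 17 = 24

24


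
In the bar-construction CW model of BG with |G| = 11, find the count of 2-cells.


In the bar-construction CW model of BG, the n-cells are indexed by
n-tuples [g_1|...|g_n] of non-identity elements of G (degenerate
simplices with some g_i = e do not contribute cells), so there are
(|G| - 1)^n n-cells.
For dim = 2 with |G| = 11:
cells = (11 - 1)^2 = 10^2 = 100

100


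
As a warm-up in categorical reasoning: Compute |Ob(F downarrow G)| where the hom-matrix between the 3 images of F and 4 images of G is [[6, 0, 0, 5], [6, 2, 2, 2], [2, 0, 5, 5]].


Objects of (F downarrow G) are triples (a, b, h: F(a)->G(b)).
The count equals the sum of all entries in the hom-matrix.
sum(row 0) = 11
sum(row 1) = 12
sum(row 2) = 12
Grand total = 35

35


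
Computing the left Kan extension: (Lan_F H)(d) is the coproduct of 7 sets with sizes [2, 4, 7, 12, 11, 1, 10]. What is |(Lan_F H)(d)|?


Pointwise, the left Kan extension (Lan_F H)(d) is the colimit, indexed
by the comma category (F downarrow d), of H composed with the
projection (F downarrow d) -> C. Here that colimit is given
as a coproduct (disjoint union) of sets, so its cardinality is the
sum of the sizes of the summands.
Coproduct of sets with sizes: 2 + 4 + 7 + 12 + 11 + 1 + 10
= 47

47


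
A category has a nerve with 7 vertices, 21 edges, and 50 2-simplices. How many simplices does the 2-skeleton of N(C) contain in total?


The 2-skeleton of the nerve N(C) consists of simplices in dimensions 0, 1, 2:
  |N(C)_0| = 7 (objects)
  |N(C)_1| = 21 (morphisms)
  |N(C)_2| = 50 (composable pairs)
Total = 7 + 21 + 50 = 78

78


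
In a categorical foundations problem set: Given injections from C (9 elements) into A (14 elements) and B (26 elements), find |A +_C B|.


The pushout A +_C B identifies the images of C in A and B.
|A +_C B| = |A| + |B| - |C| (for injections).
= 14 + 26 - 9 = 31

31


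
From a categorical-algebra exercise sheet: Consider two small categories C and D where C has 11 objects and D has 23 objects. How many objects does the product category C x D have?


The product category C x D has objects that are pairs (c, d).
Number of pairs = |Ob(C)| * |Ob(D)| = 11 * 23 = 253

253


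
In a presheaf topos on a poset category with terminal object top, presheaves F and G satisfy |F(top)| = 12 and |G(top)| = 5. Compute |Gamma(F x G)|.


Global sections of a presheaf on a poset with terminal top satisfy
Gamma(H) ~ H(top). Presheaves admit pointwise products, so
(F x G)(top) = F(top) x G(top) (Cartesian product).
|Gamma(F x G)| = |F(top)| * |G(top)| = 12 * 5 = 60.

60


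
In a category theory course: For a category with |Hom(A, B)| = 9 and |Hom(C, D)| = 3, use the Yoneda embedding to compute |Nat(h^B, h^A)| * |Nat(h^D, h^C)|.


By the Yoneda lemma, Nat(h^B, h^A) is isomorphic to Hom(A, B),
so |Nat(h^B, h^A)| = |Hom(A, B)| and |Nat(h^D, h^C)| = |Hom(C, D)|.
|Hom(A, B)| = 9, |Hom(C, D)| = 3.
|Nat(h^B, h^A) x Nat(h^D, h^C)| = 9 * 3 = 27

27


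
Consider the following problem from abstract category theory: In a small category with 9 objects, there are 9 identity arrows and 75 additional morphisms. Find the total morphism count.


Each object has an identity morphism, giving 9 identities.
Adding the 75 non-identity morphisms:
Total = 9 + 75 = 84

84


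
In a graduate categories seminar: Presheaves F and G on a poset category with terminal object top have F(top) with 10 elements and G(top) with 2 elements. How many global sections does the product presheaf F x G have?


Global sections of a presheaf on a poset with terminal top satisfy
Gamma(H) ~ H(top). Presheaves admit pointwise products, so
(F x G)(top) = F(top) x G(top) (Cartesian product).
|Gamma(F x G)| = |F(top)| * |G(top)| = 10 * 2 = 20.

20


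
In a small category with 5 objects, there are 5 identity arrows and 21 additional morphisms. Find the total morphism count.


Each object has an identity morphism, giving 5 identities.
Adding the 21 non-identity morphisms:
Total = 5 + 21 = 26

26


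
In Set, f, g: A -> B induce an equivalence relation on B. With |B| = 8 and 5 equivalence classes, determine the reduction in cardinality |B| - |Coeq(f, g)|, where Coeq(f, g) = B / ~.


The coequalizer Coeq(f, g) = B / ~ has one element per equivalence class.
|B| = 8, |Coeq(f, g)| = 5.
|B| - |Coeq(f, g)| = 8 - 5 = 3.

3


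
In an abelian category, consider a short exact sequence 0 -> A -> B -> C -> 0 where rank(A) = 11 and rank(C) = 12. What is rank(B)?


For a short exact sequence 0 -> A -> B -> C -> 0,
rank is additive: rank(B) = rank(A) + rank(C).
rank(B) = 11 + 12 = 23

23


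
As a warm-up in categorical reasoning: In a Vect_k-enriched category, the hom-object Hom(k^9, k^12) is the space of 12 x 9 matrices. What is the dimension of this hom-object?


In Vect-enriched categories, Hom(k^n, k^m) is the space of m x n matrices.
dim(Hom(k^9, k^12)) = 12 * 9 = 108

108


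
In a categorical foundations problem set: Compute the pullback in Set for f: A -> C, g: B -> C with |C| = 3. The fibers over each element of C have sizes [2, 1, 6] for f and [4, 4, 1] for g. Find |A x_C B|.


The pullback A x_C B consists of pairs (a, b) with f(a) = g(b).
For each element c in C, the fiber product has |f^-1(c)| * |g^-1(c)| elements.
Summing over C: 2 * 4 + 1 * 4 + 6 * 1
= 8 + 4 + 6 = 18

18


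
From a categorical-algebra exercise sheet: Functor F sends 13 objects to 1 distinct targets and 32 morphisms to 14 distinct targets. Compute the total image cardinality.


The image of F consists of distinct objects and distinct morphisms.
|Im(F)| on objects = 1
|Im(F)| on morphisms = 14
Total image cardinality = 1 + 14 = 15

15


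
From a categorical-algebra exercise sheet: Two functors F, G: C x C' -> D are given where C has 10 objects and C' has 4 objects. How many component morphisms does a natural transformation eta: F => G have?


A natural transformation eta: F => G assigns one component morphism per
object of the domain category.
The domain is the product category C x C', so
|Ob(C x C')| = |Ob(C)| * |Ob(C')| = 10 * 4 = 40.
Therefore eta has 40 component morphisms.

40


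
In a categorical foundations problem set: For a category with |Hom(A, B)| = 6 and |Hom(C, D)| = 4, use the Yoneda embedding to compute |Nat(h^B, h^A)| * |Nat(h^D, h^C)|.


By the Yoneda lemma, Nat(h^B, h^A) is isomorphic to Hom(A, B),
so |Nat(h^B, h^A)| = |Hom(A, B)| and |Nat(h^D, h^C)| = |Hom(C, D)|.
|Hom(A, B)| = 6, |Hom(C, D)| = 4.
|Nat(h^B, h^A) x Nat(h^D, h^C)| = 6 * 4 = 24

24


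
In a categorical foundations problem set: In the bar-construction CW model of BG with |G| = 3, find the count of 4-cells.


In the bar-construction CW model of BG, the n-cells are indexed by
n-tuples [g_1|...|g_n] of non-identity elements of G (degenerate
simplices with some g_i = e do not contribute cells), so there are
(|G| - 1)^n n-cells.
For dim = 4 with |G| = 3:
cells = (3 - 1)^4 = 2^4 = 16

16


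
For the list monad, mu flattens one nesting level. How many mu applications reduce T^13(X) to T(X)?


Each application of mu: T^2 -> T removes one layer of nesting.
Starting at depth 13 (i.e., T^13(X)), we need to reach T(X).
Number of mu applications = 13 - 1 = 12

12


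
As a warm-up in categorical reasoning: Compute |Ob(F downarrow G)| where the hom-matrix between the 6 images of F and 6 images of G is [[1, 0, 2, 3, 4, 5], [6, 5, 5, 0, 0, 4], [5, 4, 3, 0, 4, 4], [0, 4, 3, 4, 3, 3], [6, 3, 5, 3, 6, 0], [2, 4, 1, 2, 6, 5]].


Objects of (F downarrow G) are triples (a, b, h: F(a)->G(b)).
The count equals the sum of all entries in the hom-matrix.
sum(row 0) = 15
sum(row 1) = 20
sum(row 2) = 20
sum(row 3) = 17
sum(row 4) = 23
sum(row 5) = 20
Grand total = 115

115


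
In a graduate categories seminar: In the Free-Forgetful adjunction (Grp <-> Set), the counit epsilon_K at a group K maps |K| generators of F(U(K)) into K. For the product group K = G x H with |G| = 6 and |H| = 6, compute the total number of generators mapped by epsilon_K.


The counit epsilon_K: F(U(K)) -> K of the Free-Forgetful adjunction
maps |K| generators of F(U(K)) into K. For K = G x H (the product group),
|G x H| = |G| * |H|.
Total generators mapped = 6 * 6 = 36.

36


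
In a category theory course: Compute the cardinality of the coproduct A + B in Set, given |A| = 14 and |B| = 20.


In Set, the coproduct A + B is the disjoint union.
|A + B| = |A| + |B| = 14 + 20 = 34

34


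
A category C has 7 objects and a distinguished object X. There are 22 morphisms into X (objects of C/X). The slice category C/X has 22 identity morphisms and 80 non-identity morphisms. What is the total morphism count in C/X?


In the slice category C/X, objects are morphisms to X.
Identity morphisms: 22 (one per object of C/X).
Non-identity morphisms: 80.
Total = 22 + 80 = 102

102


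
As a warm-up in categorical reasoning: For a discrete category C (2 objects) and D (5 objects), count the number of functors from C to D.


A functor from a discrete category C to D is determined by
where each object maps. Each of the 2 objects of C can map
to any of the 5 objects of D independently.
Number of functors = 5^2 = 25

25


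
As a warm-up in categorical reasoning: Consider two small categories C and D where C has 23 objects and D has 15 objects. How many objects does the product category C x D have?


The product category C x D has objects that are pairs (c, d).
Number of pairs = |Ob(C)| * |Ob(D)| = 23 * 15 = 345

345


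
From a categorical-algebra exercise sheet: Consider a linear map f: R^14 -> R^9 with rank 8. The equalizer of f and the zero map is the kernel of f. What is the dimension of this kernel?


The equalizer of f and the zero map is ker(f).
By the rank-nullity theorem: dim(ker(f)) = dim(domain) - rank(f).
dim(ker(f)) = 14 - 8 = 6

6


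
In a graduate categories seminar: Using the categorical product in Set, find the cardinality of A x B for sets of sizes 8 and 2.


In Set, the product A x B is the Cartesian product.
By the universal property, |A x B| = |A| * |B|.
|A x B| = 8 * 2 = 16

16


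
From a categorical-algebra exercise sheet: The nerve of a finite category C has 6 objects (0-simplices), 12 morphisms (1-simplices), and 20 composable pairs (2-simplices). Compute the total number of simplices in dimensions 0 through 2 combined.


The 2-skeleton of the nerve N(C) consists of simplices in dimensions 0, 1, 2:
  |N(C)_0| = 6 (objects)
  |N(C)_1| = 12 (morphisms)
  |N(C)_2| = 20 (composable pairs)
Total = 6 + 12 + 20 = 38

38


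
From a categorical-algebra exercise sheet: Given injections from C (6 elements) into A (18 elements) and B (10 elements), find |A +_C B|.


The pushout A +_C B identifies the images of C in A and B.
|A +_C B| = |A| + |B| - |C| (for injections).
= 18 + 10 - 6 = 22

22


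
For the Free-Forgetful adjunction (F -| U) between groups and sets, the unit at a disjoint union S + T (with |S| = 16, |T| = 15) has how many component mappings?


The unit eta_X: X -> U(F(X)) of the Free-Forgetful adjunction
maps each element of X to a generator of F(X). For X = S + T (disjoint
union in Set), |S + T| = |S| + |T|.
Total mappings = 16 + 15 = 31.

31


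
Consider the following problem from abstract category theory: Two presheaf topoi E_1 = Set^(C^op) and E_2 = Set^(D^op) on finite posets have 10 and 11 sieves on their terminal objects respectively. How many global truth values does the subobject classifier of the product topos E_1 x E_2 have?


In a product of presheaf topoi E_1 x E_2, the subobject classifier
is Omega = Omega_1 x Omega_2 (componentwise), so
|Omega(top)| = |Omega_1(top_1)| * |Omega_2(top_2)|.
= 10 * 11 = 110.

110


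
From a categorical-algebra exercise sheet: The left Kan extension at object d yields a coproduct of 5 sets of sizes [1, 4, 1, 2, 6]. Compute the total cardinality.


Pointwise, the left Kan extension (Lan_F H)(d) is the colimit, indexed
by the comma category (F downarrow d), of H composed with the
projection (F downarrow d) -> C. Here that colimit is given
as a coproduct (disjoint union) of sets, so its cardinality is the
sum of the sizes of the summands.
Coproduct of sets with sizes: 1 + 4 + 1 + 2 + 6
= 14

14


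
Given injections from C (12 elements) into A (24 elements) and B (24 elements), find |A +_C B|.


The pushout A +_C B identifies the images of C in A and B.
|A +_C B| = |A| + |B| - |C| (for injections).
= 24 + 24 - 12 = 36

36


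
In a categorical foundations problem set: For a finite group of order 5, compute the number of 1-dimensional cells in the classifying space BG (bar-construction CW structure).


In the bar-construction CW model of BG, the n-cells are indexed by
n-tuples [g_1|...|g_n] of non-identity elements of G (degenerate
simplices with some g_i = e do not contribute cells), so there are
(|G| - 1)^n n-cells.
For dim = 1 with |G| = 5:
cells = (5 - 1)^1 = 4^1 = 4

4


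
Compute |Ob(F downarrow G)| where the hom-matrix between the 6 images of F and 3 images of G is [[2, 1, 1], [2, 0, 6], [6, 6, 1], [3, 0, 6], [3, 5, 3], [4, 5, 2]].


Objects of (F downarrow G) are triples (a, b, h: F(a)->G(b)).
The count equals the sum of all entries in the hom-matrix.
sum(row 0) = 4
sum(row 1) = 8
sum(row 2) = 13
sum(row 3) = 9
sum(row 4) = 11
sum(row 5) = 11
Grand total = 56

56


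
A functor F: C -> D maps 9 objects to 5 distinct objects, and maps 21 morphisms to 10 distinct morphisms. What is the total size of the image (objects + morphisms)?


The image of F consists of distinct objects and distinct morphisms.
|Im(F)| on objects = 5
|Im(F)| on morphisms = 10
Total image cardinality = 5 + 10 = 15

15


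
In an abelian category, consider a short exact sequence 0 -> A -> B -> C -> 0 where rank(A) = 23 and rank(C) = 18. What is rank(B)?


For a short exact sequence 0 -> A -> B -> C -> 0,
rank is additive: rank(B) = rank(A) + rank(C).
rank(B) = 23 + 18 = 41

41


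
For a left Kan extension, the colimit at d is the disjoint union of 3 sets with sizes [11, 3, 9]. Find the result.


Pointwise, the left Kan extension (Lan_F H)(d) is the colimit, indexed
by the comma category (F downarrow d), of H composed with the
projection (F downarrow d) -> C. Here that colimit is given
as a coproduct (disjoint union) of sets, so its cardinality is the
sum of the sizes of the summands.
Coproduct of sets with sizes: 11 + 3 + 9
= 23

23


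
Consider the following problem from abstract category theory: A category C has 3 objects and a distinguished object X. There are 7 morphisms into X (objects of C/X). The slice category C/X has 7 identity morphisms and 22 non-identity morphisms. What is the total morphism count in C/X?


In the slice category C/X, objects are morphisms to X.
Identity morphisms: 7 (one per object of C/X).
Non-identity morphisms: 22.
Total = 7 + 22 = 29

29


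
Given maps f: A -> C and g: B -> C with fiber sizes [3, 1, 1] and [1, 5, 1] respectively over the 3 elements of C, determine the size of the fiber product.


The pullback A x_C B consists of pairs (a, b) with f(a) = g(b).
For each element c in C, the fiber product has |f^-1(c)| * |g^-1(c)| elements.
Summing over C: 3 * 1 + 1 * 5 + 1 * 1
= 3 + 5 + 1 = 9

9


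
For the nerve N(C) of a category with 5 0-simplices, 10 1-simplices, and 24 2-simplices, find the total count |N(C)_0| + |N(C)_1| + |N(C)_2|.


The 2-skeleton of the nerve N(C) consists of simplices in dimensions 0, 1, 2:
  |N(C)_0| = 5 (objects)
  |N(C)_1| = 10 (morphisms)
  |N(C)_2| = 24 (composable pairs)
Total = 5 + 10 + 24 = 39

39
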